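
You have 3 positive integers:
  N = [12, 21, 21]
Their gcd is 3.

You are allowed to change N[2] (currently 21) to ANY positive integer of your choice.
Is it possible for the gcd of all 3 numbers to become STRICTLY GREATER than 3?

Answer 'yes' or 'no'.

Answer: no

Derivation:
Current gcd = 3
gcd of all OTHER numbers (without N[2]=21): gcd([12, 21]) = 3
The new gcd after any change is gcd(3, new_value).
This can be at most 3.
Since 3 = old gcd 3, the gcd can only stay the same or decrease.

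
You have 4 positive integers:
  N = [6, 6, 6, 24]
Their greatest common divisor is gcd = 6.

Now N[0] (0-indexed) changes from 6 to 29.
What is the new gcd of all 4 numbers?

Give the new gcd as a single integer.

Numbers: [6, 6, 6, 24], gcd = 6
Change: index 0, 6 -> 29
gcd of the OTHER numbers (without index 0): gcd([6, 6, 24]) = 6
New gcd = gcd(g_others, new_val) = gcd(6, 29) = 1

Answer: 1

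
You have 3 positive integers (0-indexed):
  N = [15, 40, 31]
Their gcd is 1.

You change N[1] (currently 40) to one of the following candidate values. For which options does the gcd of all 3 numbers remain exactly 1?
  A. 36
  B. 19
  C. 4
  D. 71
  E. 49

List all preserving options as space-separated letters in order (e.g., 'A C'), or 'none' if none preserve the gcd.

Old gcd = 1; gcd of others (without N[1]) = 1
New gcd for candidate v: gcd(1, v). Preserves old gcd iff gcd(1, v) = 1.
  Option A: v=36, gcd(1,36)=1 -> preserves
  Option B: v=19, gcd(1,19)=1 -> preserves
  Option C: v=4, gcd(1,4)=1 -> preserves
  Option D: v=71, gcd(1,71)=1 -> preserves
  Option E: v=49, gcd(1,49)=1 -> preserves

Answer: A B C D E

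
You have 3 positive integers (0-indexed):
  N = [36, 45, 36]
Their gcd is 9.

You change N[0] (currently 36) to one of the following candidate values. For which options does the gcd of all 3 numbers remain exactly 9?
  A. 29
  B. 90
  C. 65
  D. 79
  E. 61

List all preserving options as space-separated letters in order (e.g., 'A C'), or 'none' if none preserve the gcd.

Old gcd = 9; gcd of others (without N[0]) = 9
New gcd for candidate v: gcd(9, v). Preserves old gcd iff gcd(9, v) = 9.
  Option A: v=29, gcd(9,29)=1 -> changes
  Option B: v=90, gcd(9,90)=9 -> preserves
  Option C: v=65, gcd(9,65)=1 -> changes
  Option D: v=79, gcd(9,79)=1 -> changes
  Option E: v=61, gcd(9,61)=1 -> changes

Answer: B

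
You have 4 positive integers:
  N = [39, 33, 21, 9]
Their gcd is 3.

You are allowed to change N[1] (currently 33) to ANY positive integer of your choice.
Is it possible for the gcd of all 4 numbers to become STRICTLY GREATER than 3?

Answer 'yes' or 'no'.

Current gcd = 3
gcd of all OTHER numbers (without N[1]=33): gcd([39, 21, 9]) = 3
The new gcd after any change is gcd(3, new_value).
This can be at most 3.
Since 3 = old gcd 3, the gcd can only stay the same or decrease.

Answer: no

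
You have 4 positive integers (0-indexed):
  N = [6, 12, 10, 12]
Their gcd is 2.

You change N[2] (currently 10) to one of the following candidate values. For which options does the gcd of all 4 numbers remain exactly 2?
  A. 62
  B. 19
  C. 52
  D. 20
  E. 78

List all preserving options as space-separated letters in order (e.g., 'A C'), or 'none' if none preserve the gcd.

Old gcd = 2; gcd of others (without N[2]) = 6
New gcd for candidate v: gcd(6, v). Preserves old gcd iff gcd(6, v) = 2.
  Option A: v=62, gcd(6,62)=2 -> preserves
  Option B: v=19, gcd(6,19)=1 -> changes
  Option C: v=52, gcd(6,52)=2 -> preserves
  Option D: v=20, gcd(6,20)=2 -> preserves
  Option E: v=78, gcd(6,78)=6 -> changes

Answer: A C D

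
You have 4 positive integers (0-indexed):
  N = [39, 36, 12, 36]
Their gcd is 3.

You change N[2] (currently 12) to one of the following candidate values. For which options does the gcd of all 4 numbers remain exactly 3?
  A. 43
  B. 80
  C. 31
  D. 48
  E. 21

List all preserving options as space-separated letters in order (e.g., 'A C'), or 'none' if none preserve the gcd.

Old gcd = 3; gcd of others (without N[2]) = 3
New gcd for candidate v: gcd(3, v). Preserves old gcd iff gcd(3, v) = 3.
  Option A: v=43, gcd(3,43)=1 -> changes
  Option B: v=80, gcd(3,80)=1 -> changes
  Option C: v=31, gcd(3,31)=1 -> changes
  Option D: v=48, gcd(3,48)=3 -> preserves
  Option E: v=21, gcd(3,21)=3 -> preserves

Answer: D E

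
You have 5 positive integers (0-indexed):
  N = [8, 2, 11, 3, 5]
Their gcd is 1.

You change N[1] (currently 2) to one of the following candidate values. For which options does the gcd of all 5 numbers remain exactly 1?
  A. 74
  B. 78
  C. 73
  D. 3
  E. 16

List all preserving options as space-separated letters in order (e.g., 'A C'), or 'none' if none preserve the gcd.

Old gcd = 1; gcd of others (without N[1]) = 1
New gcd for candidate v: gcd(1, v). Preserves old gcd iff gcd(1, v) = 1.
  Option A: v=74, gcd(1,74)=1 -> preserves
  Option B: v=78, gcd(1,78)=1 -> preserves
  Option C: v=73, gcd(1,73)=1 -> preserves
  Option D: v=3, gcd(1,3)=1 -> preserves
  Option E: v=16, gcd(1,16)=1 -> preserves

Answer: A B C D E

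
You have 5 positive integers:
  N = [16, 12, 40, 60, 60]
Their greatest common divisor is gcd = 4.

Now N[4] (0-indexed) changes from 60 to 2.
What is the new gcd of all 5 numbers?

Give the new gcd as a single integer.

Answer: 2

Derivation:
Numbers: [16, 12, 40, 60, 60], gcd = 4
Change: index 4, 60 -> 2
gcd of the OTHER numbers (without index 4): gcd([16, 12, 40, 60]) = 4
New gcd = gcd(g_others, new_val) = gcd(4, 2) = 2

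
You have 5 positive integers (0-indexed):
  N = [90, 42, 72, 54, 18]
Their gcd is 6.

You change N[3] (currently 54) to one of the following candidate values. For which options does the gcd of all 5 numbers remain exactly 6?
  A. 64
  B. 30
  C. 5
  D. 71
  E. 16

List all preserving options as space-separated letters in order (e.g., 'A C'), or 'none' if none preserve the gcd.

Answer: B

Derivation:
Old gcd = 6; gcd of others (without N[3]) = 6
New gcd for candidate v: gcd(6, v). Preserves old gcd iff gcd(6, v) = 6.
  Option A: v=64, gcd(6,64)=2 -> changes
  Option B: v=30, gcd(6,30)=6 -> preserves
  Option C: v=5, gcd(6,5)=1 -> changes
  Option D: v=71, gcd(6,71)=1 -> changes
  Option E: v=16, gcd(6,16)=2 -> changes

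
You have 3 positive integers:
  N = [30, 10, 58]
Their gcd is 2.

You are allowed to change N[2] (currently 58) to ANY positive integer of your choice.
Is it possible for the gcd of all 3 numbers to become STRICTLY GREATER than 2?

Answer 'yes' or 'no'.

Current gcd = 2
gcd of all OTHER numbers (without N[2]=58): gcd([30, 10]) = 10
The new gcd after any change is gcd(10, new_value).
This can be at most 10.
Since 10 > old gcd 2, the gcd CAN increase (e.g., set N[2] = 10).

Answer: yes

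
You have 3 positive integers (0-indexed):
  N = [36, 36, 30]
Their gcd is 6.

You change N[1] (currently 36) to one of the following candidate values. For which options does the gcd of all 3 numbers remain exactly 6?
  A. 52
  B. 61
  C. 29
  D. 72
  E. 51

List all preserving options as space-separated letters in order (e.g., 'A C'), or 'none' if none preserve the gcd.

Answer: D

Derivation:
Old gcd = 6; gcd of others (without N[1]) = 6
New gcd for candidate v: gcd(6, v). Preserves old gcd iff gcd(6, v) = 6.
  Option A: v=52, gcd(6,52)=2 -> changes
  Option B: v=61, gcd(6,61)=1 -> changes
  Option C: v=29, gcd(6,29)=1 -> changes
  Option D: v=72, gcd(6,72)=6 -> preserves
  Option E: v=51, gcd(6,51)=3 -> changes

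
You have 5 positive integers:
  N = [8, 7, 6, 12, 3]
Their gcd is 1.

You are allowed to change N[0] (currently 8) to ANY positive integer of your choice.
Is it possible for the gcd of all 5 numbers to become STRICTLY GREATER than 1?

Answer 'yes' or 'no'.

Answer: no

Derivation:
Current gcd = 1
gcd of all OTHER numbers (without N[0]=8): gcd([7, 6, 12, 3]) = 1
The new gcd after any change is gcd(1, new_value).
This can be at most 1.
Since 1 = old gcd 1, the gcd can only stay the same or decrease.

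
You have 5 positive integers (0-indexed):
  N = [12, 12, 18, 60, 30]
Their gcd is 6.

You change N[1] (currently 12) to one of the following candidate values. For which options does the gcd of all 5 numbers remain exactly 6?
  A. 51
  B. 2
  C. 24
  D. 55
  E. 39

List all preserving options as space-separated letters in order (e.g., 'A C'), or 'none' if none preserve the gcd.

Old gcd = 6; gcd of others (without N[1]) = 6
New gcd for candidate v: gcd(6, v). Preserves old gcd iff gcd(6, v) = 6.
  Option A: v=51, gcd(6,51)=3 -> changes
  Option B: v=2, gcd(6,2)=2 -> changes
  Option C: v=24, gcd(6,24)=6 -> preserves
  Option D: v=55, gcd(6,55)=1 -> changes
  Option E: v=39, gcd(6,39)=3 -> changes

Answer: C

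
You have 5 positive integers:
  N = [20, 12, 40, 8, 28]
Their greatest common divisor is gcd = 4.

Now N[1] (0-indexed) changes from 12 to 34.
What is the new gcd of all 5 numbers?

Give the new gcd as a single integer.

Numbers: [20, 12, 40, 8, 28], gcd = 4
Change: index 1, 12 -> 34
gcd of the OTHER numbers (without index 1): gcd([20, 40, 8, 28]) = 4
New gcd = gcd(g_others, new_val) = gcd(4, 34) = 2

Answer: 2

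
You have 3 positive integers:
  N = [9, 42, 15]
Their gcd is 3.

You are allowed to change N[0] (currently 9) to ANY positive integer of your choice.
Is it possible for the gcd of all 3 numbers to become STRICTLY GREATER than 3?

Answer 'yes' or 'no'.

Answer: no

Derivation:
Current gcd = 3
gcd of all OTHER numbers (without N[0]=9): gcd([42, 15]) = 3
The new gcd after any change is gcd(3, new_value).
This can be at most 3.
Since 3 = old gcd 3, the gcd can only stay the same or decrease.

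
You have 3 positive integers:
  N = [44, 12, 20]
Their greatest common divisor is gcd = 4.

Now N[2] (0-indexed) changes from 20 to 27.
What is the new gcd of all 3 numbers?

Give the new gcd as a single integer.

Answer: 1

Derivation:
Numbers: [44, 12, 20], gcd = 4
Change: index 2, 20 -> 27
gcd of the OTHER numbers (without index 2): gcd([44, 12]) = 4
New gcd = gcd(g_others, new_val) = gcd(4, 27) = 1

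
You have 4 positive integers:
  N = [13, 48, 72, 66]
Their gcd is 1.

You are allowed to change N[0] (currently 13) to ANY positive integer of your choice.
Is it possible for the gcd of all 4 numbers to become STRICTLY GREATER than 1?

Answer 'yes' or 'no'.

Current gcd = 1
gcd of all OTHER numbers (without N[0]=13): gcd([48, 72, 66]) = 6
The new gcd after any change is gcd(6, new_value).
This can be at most 6.
Since 6 > old gcd 1, the gcd CAN increase (e.g., set N[0] = 6).

Answer: yes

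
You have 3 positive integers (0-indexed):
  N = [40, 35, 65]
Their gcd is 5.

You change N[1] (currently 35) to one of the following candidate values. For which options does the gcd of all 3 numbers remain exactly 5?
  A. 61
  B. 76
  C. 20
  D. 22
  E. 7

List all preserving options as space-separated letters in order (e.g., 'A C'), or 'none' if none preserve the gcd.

Old gcd = 5; gcd of others (without N[1]) = 5
New gcd for candidate v: gcd(5, v). Preserves old gcd iff gcd(5, v) = 5.
  Option A: v=61, gcd(5,61)=1 -> changes
  Option B: v=76, gcd(5,76)=1 -> changes
  Option C: v=20, gcd(5,20)=5 -> preserves
  Option D: v=22, gcd(5,22)=1 -> changes
  Option E: v=7, gcd(5,7)=1 -> changes

Answer: C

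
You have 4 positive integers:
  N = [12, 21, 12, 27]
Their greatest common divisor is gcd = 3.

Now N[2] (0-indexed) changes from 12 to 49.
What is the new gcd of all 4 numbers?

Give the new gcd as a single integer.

Numbers: [12, 21, 12, 27], gcd = 3
Change: index 2, 12 -> 49
gcd of the OTHER numbers (without index 2): gcd([12, 21, 27]) = 3
New gcd = gcd(g_others, new_val) = gcd(3, 49) = 1

Answer: 1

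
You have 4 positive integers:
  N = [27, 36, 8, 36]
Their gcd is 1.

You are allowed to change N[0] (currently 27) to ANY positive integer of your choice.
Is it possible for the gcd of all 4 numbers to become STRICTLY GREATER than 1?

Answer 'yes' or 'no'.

Current gcd = 1
gcd of all OTHER numbers (without N[0]=27): gcd([36, 8, 36]) = 4
The new gcd after any change is gcd(4, new_value).
This can be at most 4.
Since 4 > old gcd 1, the gcd CAN increase (e.g., set N[0] = 4).

Answer: yes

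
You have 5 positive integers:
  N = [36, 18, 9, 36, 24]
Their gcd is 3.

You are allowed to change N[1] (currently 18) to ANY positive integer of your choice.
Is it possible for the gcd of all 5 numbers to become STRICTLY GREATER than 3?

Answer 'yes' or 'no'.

Current gcd = 3
gcd of all OTHER numbers (without N[1]=18): gcd([36, 9, 36, 24]) = 3
The new gcd after any change is gcd(3, new_value).
This can be at most 3.
Since 3 = old gcd 3, the gcd can only stay the same or decrease.

Answer: no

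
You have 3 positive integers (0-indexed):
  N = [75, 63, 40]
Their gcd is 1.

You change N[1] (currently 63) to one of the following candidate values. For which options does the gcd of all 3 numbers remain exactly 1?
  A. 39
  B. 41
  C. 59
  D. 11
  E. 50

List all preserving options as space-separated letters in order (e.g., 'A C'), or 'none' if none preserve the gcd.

Answer: A B C D

Derivation:
Old gcd = 1; gcd of others (without N[1]) = 5
New gcd for candidate v: gcd(5, v). Preserves old gcd iff gcd(5, v) = 1.
  Option A: v=39, gcd(5,39)=1 -> preserves
  Option B: v=41, gcd(5,41)=1 -> preserves
  Option C: v=59, gcd(5,59)=1 -> preserves
  Option D: v=11, gcd(5,11)=1 -> preserves
  Option E: v=50, gcd(5,50)=5 -> changes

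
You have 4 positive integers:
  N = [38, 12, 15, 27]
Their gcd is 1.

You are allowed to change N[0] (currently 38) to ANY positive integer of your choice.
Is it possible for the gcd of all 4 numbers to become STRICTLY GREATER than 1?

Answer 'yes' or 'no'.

Current gcd = 1
gcd of all OTHER numbers (without N[0]=38): gcd([12, 15, 27]) = 3
The new gcd after any change is gcd(3, new_value).
This can be at most 3.
Since 3 > old gcd 1, the gcd CAN increase (e.g., set N[0] = 3).

Answer: yes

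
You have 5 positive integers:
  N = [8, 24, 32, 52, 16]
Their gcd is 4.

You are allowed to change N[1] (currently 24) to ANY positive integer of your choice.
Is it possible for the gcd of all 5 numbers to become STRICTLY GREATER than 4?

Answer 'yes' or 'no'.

Current gcd = 4
gcd of all OTHER numbers (without N[1]=24): gcd([8, 32, 52, 16]) = 4
The new gcd after any change is gcd(4, new_value).
This can be at most 4.
Since 4 = old gcd 4, the gcd can only stay the same or decrease.

Answer: no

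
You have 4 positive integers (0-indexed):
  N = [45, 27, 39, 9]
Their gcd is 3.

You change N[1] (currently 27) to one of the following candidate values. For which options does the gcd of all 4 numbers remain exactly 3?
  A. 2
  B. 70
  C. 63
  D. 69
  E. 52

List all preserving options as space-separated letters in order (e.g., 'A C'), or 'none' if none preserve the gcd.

Old gcd = 3; gcd of others (without N[1]) = 3
New gcd for candidate v: gcd(3, v). Preserves old gcd iff gcd(3, v) = 3.
  Option A: v=2, gcd(3,2)=1 -> changes
  Option B: v=70, gcd(3,70)=1 -> changes
  Option C: v=63, gcd(3,63)=3 -> preserves
  Option D: v=69, gcd(3,69)=3 -> preserves
  Option E: v=52, gcd(3,52)=1 -> changes

Answer: C D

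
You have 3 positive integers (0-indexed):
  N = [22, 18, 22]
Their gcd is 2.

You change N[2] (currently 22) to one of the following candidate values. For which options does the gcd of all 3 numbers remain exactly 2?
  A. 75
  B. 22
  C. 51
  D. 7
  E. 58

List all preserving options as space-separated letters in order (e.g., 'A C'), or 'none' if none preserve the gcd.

Answer: B E

Derivation:
Old gcd = 2; gcd of others (without N[2]) = 2
New gcd for candidate v: gcd(2, v). Preserves old gcd iff gcd(2, v) = 2.
  Option A: v=75, gcd(2,75)=1 -> changes
  Option B: v=22, gcd(2,22)=2 -> preserves
  Option C: v=51, gcd(2,51)=1 -> changes
  Option D: v=7, gcd(2,7)=1 -> changes
  Option E: v=58, gcd(2,58)=2 -> preserves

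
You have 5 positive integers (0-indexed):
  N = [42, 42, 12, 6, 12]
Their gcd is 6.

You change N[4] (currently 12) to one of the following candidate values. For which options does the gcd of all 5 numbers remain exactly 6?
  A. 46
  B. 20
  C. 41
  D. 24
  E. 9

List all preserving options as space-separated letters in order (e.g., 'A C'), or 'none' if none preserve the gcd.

Old gcd = 6; gcd of others (without N[4]) = 6
New gcd for candidate v: gcd(6, v). Preserves old gcd iff gcd(6, v) = 6.
  Option A: v=46, gcd(6,46)=2 -> changes
  Option B: v=20, gcd(6,20)=2 -> changes
  Option C: v=41, gcd(6,41)=1 -> changes
  Option D: v=24, gcd(6,24)=6 -> preserves
  Option E: v=9, gcd(6,9)=3 -> changes

Answer: D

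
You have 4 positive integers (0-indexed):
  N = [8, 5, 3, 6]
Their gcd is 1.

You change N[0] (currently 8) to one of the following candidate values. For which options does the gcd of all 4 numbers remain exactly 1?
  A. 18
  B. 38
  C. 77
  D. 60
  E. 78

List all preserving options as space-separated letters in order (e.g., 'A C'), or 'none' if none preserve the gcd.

Answer: A B C D E

Derivation:
Old gcd = 1; gcd of others (without N[0]) = 1
New gcd for candidate v: gcd(1, v). Preserves old gcd iff gcd(1, v) = 1.
  Option A: v=18, gcd(1,18)=1 -> preserves
  Option B: v=38, gcd(1,38)=1 -> preserves
  Option C: v=77, gcd(1,77)=1 -> preserves
  Option D: v=60, gcd(1,60)=1 -> preserves
  Option E: v=78, gcd(1,78)=1 -> preserves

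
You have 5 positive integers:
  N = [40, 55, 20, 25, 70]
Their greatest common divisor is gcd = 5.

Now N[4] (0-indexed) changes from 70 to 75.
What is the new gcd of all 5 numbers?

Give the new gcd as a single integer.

Answer: 5

Derivation:
Numbers: [40, 55, 20, 25, 70], gcd = 5
Change: index 4, 70 -> 75
gcd of the OTHER numbers (without index 4): gcd([40, 55, 20, 25]) = 5
New gcd = gcd(g_others, new_val) = gcd(5, 75) = 5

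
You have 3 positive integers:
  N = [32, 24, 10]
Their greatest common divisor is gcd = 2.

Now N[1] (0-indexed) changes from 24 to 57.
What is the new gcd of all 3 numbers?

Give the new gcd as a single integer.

Numbers: [32, 24, 10], gcd = 2
Change: index 1, 24 -> 57
gcd of the OTHER numbers (without index 1): gcd([32, 10]) = 2
New gcd = gcd(g_others, new_val) = gcd(2, 57) = 1

Answer: 1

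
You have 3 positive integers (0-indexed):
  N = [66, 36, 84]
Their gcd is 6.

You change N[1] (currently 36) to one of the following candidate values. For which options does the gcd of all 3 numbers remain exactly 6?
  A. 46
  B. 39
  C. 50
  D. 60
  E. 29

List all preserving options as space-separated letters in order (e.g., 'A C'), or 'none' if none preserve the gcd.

Old gcd = 6; gcd of others (without N[1]) = 6
New gcd for candidate v: gcd(6, v). Preserves old gcd iff gcd(6, v) = 6.
  Option A: v=46, gcd(6,46)=2 -> changes
  Option B: v=39, gcd(6,39)=3 -> changes
  Option C: v=50, gcd(6,50)=2 -> changes
  Option D: v=60, gcd(6,60)=6 -> preserves
  Option E: v=29, gcd(6,29)=1 -> changes

Answer: D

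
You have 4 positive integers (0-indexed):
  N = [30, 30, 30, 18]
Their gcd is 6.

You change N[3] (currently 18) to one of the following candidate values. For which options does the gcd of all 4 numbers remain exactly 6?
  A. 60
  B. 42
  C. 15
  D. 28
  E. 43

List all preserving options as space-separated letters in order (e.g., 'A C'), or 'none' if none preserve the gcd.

Answer: B

Derivation:
Old gcd = 6; gcd of others (without N[3]) = 30
New gcd for candidate v: gcd(30, v). Preserves old gcd iff gcd(30, v) = 6.
  Option A: v=60, gcd(30,60)=30 -> changes
  Option B: v=42, gcd(30,42)=6 -> preserves
  Option C: v=15, gcd(30,15)=15 -> changes
  Option D: v=28, gcd(30,28)=2 -> changes
  Option E: v=43, gcd(30,43)=1 -> changes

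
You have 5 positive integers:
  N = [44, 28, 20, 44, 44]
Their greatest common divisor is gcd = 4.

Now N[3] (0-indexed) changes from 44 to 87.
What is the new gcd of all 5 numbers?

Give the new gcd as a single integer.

Numbers: [44, 28, 20, 44, 44], gcd = 4
Change: index 3, 44 -> 87
gcd of the OTHER numbers (without index 3): gcd([44, 28, 20, 44]) = 4
New gcd = gcd(g_others, new_val) = gcd(4, 87) = 1

Answer: 1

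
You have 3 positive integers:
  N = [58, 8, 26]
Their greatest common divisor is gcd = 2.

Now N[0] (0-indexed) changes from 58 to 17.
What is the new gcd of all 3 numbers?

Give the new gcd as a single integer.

Numbers: [58, 8, 26], gcd = 2
Change: index 0, 58 -> 17
gcd of the OTHER numbers (without index 0): gcd([8, 26]) = 2
New gcd = gcd(g_others, new_val) = gcd(2, 17) = 1

Answer: 1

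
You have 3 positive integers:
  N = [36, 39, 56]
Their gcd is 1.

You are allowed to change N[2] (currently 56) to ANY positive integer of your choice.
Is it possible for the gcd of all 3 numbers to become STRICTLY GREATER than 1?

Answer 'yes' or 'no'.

Current gcd = 1
gcd of all OTHER numbers (without N[2]=56): gcd([36, 39]) = 3
The new gcd after any change is gcd(3, new_value).
This can be at most 3.
Since 3 > old gcd 1, the gcd CAN increase (e.g., set N[2] = 3).

Answer: yes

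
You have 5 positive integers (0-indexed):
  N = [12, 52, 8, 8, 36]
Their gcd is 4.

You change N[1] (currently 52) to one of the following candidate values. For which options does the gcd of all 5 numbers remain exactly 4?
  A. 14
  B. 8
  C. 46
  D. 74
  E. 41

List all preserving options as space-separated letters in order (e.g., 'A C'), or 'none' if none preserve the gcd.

Old gcd = 4; gcd of others (without N[1]) = 4
New gcd for candidate v: gcd(4, v). Preserves old gcd iff gcd(4, v) = 4.
  Option A: v=14, gcd(4,14)=2 -> changes
  Option B: v=8, gcd(4,8)=4 -> preserves
  Option C: v=46, gcd(4,46)=2 -> changes
  Option D: v=74, gcd(4,74)=2 -> changes
  Option E: v=41, gcd(4,41)=1 -> changes

Answer: B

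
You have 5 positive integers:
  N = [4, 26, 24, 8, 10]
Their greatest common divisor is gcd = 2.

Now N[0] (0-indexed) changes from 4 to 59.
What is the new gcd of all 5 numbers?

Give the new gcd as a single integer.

Answer: 1

Derivation:
Numbers: [4, 26, 24, 8, 10], gcd = 2
Change: index 0, 4 -> 59
gcd of the OTHER numbers (without index 0): gcd([26, 24, 8, 10]) = 2
New gcd = gcd(g_others, new_val) = gcd(2, 59) = 1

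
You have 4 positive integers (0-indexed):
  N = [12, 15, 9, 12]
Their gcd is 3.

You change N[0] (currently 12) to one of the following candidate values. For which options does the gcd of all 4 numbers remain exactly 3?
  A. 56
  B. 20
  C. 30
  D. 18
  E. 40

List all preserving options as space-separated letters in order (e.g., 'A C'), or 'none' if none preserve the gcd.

Answer: C D

Derivation:
Old gcd = 3; gcd of others (without N[0]) = 3
New gcd for candidate v: gcd(3, v). Preserves old gcd iff gcd(3, v) = 3.
  Option A: v=56, gcd(3,56)=1 -> changes
  Option B: v=20, gcd(3,20)=1 -> changes
  Option C: v=30, gcd(3,30)=3 -> preserves
  Option D: v=18, gcd(3,18)=3 -> preserves
  Option E: v=40, gcd(3,40)=1 -> changes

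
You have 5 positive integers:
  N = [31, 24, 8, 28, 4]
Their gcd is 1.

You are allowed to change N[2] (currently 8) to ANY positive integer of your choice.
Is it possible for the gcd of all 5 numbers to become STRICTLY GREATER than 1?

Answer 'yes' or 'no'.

Current gcd = 1
gcd of all OTHER numbers (without N[2]=8): gcd([31, 24, 28, 4]) = 1
The new gcd after any change is gcd(1, new_value).
This can be at most 1.
Since 1 = old gcd 1, the gcd can only stay the same or decrease.

Answer: no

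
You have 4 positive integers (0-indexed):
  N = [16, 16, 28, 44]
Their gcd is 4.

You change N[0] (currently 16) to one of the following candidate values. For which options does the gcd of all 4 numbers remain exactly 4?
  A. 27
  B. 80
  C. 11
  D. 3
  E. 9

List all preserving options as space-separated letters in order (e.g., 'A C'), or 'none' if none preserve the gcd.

Answer: B

Derivation:
Old gcd = 4; gcd of others (without N[0]) = 4
New gcd for candidate v: gcd(4, v). Preserves old gcd iff gcd(4, v) = 4.
  Option A: v=27, gcd(4,27)=1 -> changes
  Option B: v=80, gcd(4,80)=4 -> preserves
  Option C: v=11, gcd(4,11)=1 -> changes
  Option D: v=3, gcd(4,3)=1 -> changes
  Option E: v=9, gcd(4,9)=1 -> changes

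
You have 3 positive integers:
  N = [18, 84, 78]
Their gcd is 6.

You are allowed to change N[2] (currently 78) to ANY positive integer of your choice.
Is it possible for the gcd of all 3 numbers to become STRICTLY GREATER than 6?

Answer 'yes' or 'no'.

Current gcd = 6
gcd of all OTHER numbers (without N[2]=78): gcd([18, 84]) = 6
The new gcd after any change is gcd(6, new_value).
This can be at most 6.
Since 6 = old gcd 6, the gcd can only stay the same or decrease.

Answer: no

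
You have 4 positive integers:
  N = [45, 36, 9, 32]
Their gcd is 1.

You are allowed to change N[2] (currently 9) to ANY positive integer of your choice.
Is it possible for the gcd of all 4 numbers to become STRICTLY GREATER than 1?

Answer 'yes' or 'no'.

Current gcd = 1
gcd of all OTHER numbers (without N[2]=9): gcd([45, 36, 32]) = 1
The new gcd after any change is gcd(1, new_value).
This can be at most 1.
Since 1 = old gcd 1, the gcd can only stay the same or decrease.

Answer: no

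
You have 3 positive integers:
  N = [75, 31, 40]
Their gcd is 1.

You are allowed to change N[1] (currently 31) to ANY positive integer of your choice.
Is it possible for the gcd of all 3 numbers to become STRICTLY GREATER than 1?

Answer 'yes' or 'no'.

Answer: yes

Derivation:
Current gcd = 1
gcd of all OTHER numbers (without N[1]=31): gcd([75, 40]) = 5
The new gcd after any change is gcd(5, new_value).
This can be at most 5.
Since 5 > old gcd 1, the gcd CAN increase (e.g., set N[1] = 5).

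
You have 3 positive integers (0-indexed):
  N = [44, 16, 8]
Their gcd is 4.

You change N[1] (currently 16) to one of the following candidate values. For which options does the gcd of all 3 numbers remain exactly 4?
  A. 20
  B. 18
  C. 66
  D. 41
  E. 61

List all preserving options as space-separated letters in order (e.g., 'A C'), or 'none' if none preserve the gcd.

Answer: A

Derivation:
Old gcd = 4; gcd of others (without N[1]) = 4
New gcd for candidate v: gcd(4, v). Preserves old gcd iff gcd(4, v) = 4.
  Option A: v=20, gcd(4,20)=4 -> preserves
  Option B: v=18, gcd(4,18)=2 -> changes
  Option C: v=66, gcd(4,66)=2 -> changes
  Option D: v=41, gcd(4,41)=1 -> changes
  Option E: v=61, gcd(4,61)=1 -> changes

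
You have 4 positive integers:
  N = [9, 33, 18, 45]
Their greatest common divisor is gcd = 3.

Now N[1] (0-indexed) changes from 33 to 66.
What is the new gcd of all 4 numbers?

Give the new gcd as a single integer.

Answer: 3

Derivation:
Numbers: [9, 33, 18, 45], gcd = 3
Change: index 1, 33 -> 66
gcd of the OTHER numbers (without index 1): gcd([9, 18, 45]) = 9
New gcd = gcd(g_others, new_val) = gcd(9, 66) = 3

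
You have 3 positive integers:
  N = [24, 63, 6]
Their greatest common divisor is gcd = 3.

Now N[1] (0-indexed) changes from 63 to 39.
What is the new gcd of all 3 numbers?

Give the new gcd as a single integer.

Answer: 3

Derivation:
Numbers: [24, 63, 6], gcd = 3
Change: index 1, 63 -> 39
gcd of the OTHER numbers (without index 1): gcd([24, 6]) = 6
New gcd = gcd(g_others, new_val) = gcd(6, 39) = 3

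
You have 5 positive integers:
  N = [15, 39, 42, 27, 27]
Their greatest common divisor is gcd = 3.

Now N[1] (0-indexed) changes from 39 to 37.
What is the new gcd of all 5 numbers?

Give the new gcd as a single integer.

Numbers: [15, 39, 42, 27, 27], gcd = 3
Change: index 1, 39 -> 37
gcd of the OTHER numbers (without index 1): gcd([15, 42, 27, 27]) = 3
New gcd = gcd(g_others, new_val) = gcd(3, 37) = 1

Answer: 1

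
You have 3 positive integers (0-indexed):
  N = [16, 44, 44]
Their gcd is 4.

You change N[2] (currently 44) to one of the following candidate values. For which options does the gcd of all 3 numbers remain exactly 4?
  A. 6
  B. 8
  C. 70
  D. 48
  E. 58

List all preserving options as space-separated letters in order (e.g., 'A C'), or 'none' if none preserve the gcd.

Old gcd = 4; gcd of others (without N[2]) = 4
New gcd for candidate v: gcd(4, v). Preserves old gcd iff gcd(4, v) = 4.
  Option A: v=6, gcd(4,6)=2 -> changes
  Option B: v=8, gcd(4,8)=4 -> preserves
  Option C: v=70, gcd(4,70)=2 -> changes
  Option D: v=48, gcd(4,48)=4 -> preserves
  Option E: v=58, gcd(4,58)=2 -> changes

Answer: B D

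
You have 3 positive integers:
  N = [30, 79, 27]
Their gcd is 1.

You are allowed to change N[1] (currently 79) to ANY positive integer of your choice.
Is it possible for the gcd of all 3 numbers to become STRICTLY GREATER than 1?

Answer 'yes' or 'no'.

Answer: yes

Derivation:
Current gcd = 1
gcd of all OTHER numbers (without N[1]=79): gcd([30, 27]) = 3
The new gcd after any change is gcd(3, new_value).
This can be at most 3.
Since 3 > old gcd 1, the gcd CAN increase (e.g., set N[1] = 3).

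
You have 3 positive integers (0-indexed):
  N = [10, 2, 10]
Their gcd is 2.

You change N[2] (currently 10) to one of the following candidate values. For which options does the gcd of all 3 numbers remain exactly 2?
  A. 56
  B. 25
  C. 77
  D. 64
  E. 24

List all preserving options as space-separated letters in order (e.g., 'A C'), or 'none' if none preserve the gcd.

Answer: A D E

Derivation:
Old gcd = 2; gcd of others (without N[2]) = 2
New gcd for candidate v: gcd(2, v). Preserves old gcd iff gcd(2, v) = 2.
  Option A: v=56, gcd(2,56)=2 -> preserves
  Option B: v=25, gcd(2,25)=1 -> changes
  Option C: v=77, gcd(2,77)=1 -> changes
  Option D: v=64, gcd(2,64)=2 -> preserves
  Option E: v=24, gcd(2,24)=2 -> preserves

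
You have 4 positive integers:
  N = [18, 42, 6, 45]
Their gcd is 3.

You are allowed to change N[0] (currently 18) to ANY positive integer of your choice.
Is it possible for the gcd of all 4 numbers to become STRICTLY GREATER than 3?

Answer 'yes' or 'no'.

Current gcd = 3
gcd of all OTHER numbers (without N[0]=18): gcd([42, 6, 45]) = 3
The new gcd after any change is gcd(3, new_value).
This can be at most 3.
Since 3 = old gcd 3, the gcd can only stay the same or decrease.

Answer: no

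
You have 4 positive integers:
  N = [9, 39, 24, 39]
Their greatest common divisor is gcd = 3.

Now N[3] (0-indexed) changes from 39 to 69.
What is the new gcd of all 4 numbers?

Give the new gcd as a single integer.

Numbers: [9, 39, 24, 39], gcd = 3
Change: index 3, 39 -> 69
gcd of the OTHER numbers (without index 3): gcd([9, 39, 24]) = 3
New gcd = gcd(g_others, new_val) = gcd(3, 69) = 3

Answer: 3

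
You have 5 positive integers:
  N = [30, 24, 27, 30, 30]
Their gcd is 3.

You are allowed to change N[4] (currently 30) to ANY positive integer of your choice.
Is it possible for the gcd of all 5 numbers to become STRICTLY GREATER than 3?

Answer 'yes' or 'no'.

Current gcd = 3
gcd of all OTHER numbers (without N[4]=30): gcd([30, 24, 27, 30]) = 3
The new gcd after any change is gcd(3, new_value).
This can be at most 3.
Since 3 = old gcd 3, the gcd can only stay the same or decrease.

Answer: no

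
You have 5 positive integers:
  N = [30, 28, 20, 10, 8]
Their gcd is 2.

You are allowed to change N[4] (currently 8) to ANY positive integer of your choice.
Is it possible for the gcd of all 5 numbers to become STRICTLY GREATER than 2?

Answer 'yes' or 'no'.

Answer: no

Derivation:
Current gcd = 2
gcd of all OTHER numbers (without N[4]=8): gcd([30, 28, 20, 10]) = 2
The new gcd after any change is gcd(2, new_value).
This can be at most 2.
Since 2 = old gcd 2, the gcd can only stay the same or decrease.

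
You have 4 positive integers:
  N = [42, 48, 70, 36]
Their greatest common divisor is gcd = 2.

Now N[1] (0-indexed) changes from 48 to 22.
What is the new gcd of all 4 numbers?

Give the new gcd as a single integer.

Answer: 2

Derivation:
Numbers: [42, 48, 70, 36], gcd = 2
Change: index 1, 48 -> 22
gcd of the OTHER numbers (without index 1): gcd([42, 70, 36]) = 2
New gcd = gcd(g_others, new_val) = gcd(2, 22) = 2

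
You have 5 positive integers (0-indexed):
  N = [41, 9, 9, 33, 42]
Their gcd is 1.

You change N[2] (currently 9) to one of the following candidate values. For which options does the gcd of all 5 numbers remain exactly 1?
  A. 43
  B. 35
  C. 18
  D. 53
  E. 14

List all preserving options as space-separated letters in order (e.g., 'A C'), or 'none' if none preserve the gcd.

Answer: A B C D E

Derivation:
Old gcd = 1; gcd of others (without N[2]) = 1
New gcd for candidate v: gcd(1, v). Preserves old gcd iff gcd(1, v) = 1.
  Option A: v=43, gcd(1,43)=1 -> preserves
  Option B: v=35, gcd(1,35)=1 -> preserves
  Option C: v=18, gcd(1,18)=1 -> preserves
  Option D: v=53, gcd(1,53)=1 -> preserves
  Option E: v=14, gcd(1,14)=1 -> preserves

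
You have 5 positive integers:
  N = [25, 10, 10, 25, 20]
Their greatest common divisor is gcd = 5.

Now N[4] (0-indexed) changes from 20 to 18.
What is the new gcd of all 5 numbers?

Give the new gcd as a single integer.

Numbers: [25, 10, 10, 25, 20], gcd = 5
Change: index 4, 20 -> 18
gcd of the OTHER numbers (without index 4): gcd([25, 10, 10, 25]) = 5
New gcd = gcd(g_others, new_val) = gcd(5, 18) = 1

Answer: 1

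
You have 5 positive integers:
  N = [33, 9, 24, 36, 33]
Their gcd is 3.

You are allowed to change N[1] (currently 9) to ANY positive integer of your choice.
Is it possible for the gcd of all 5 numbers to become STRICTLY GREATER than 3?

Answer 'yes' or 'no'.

Current gcd = 3
gcd of all OTHER numbers (without N[1]=9): gcd([33, 24, 36, 33]) = 3
The new gcd after any change is gcd(3, new_value).
This can be at most 3.
Since 3 = old gcd 3, the gcd can only stay the same or decrease.

Answer: no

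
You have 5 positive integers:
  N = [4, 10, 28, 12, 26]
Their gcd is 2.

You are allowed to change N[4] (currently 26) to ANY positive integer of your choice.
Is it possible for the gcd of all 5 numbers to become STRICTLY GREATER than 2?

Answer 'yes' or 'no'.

Current gcd = 2
gcd of all OTHER numbers (without N[4]=26): gcd([4, 10, 28, 12]) = 2
The new gcd after any change is gcd(2, new_value).
This can be at most 2.
Since 2 = old gcd 2, the gcd can only stay the same or decrease.

Answer: no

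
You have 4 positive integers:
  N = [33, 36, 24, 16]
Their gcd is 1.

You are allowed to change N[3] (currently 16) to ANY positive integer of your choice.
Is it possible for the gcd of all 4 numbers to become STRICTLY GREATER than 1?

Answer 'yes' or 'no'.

Answer: yes

Derivation:
Current gcd = 1
gcd of all OTHER numbers (without N[3]=16): gcd([33, 36, 24]) = 3
The new gcd after any change is gcd(3, new_value).
This can be at most 3.
Since 3 > old gcd 1, the gcd CAN increase (e.g., set N[3] = 3).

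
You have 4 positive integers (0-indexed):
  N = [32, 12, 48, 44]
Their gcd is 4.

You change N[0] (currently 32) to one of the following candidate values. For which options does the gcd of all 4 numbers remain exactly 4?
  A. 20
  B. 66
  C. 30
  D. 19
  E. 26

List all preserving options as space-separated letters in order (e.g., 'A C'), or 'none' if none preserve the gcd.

Old gcd = 4; gcd of others (without N[0]) = 4
New gcd for candidate v: gcd(4, v). Preserves old gcd iff gcd(4, v) = 4.
  Option A: v=20, gcd(4,20)=4 -> preserves
  Option B: v=66, gcd(4,66)=2 -> changes
  Option C: v=30, gcd(4,30)=2 -> changes
  Option D: v=19, gcd(4,19)=1 -> changes
  Option E: v=26, gcd(4,26)=2 -> changes

Answer: A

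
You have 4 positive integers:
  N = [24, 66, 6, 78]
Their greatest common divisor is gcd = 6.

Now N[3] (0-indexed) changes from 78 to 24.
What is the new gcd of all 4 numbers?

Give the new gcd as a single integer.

Numbers: [24, 66, 6, 78], gcd = 6
Change: index 3, 78 -> 24
gcd of the OTHER numbers (without index 3): gcd([24, 66, 6]) = 6
New gcd = gcd(g_others, new_val) = gcd(6, 24) = 6

Answer: 6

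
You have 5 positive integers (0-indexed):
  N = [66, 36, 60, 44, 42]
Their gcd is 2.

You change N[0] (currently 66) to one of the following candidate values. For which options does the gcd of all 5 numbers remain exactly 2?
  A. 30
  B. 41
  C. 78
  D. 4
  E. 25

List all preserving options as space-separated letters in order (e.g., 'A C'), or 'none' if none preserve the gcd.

Answer: A C D

Derivation:
Old gcd = 2; gcd of others (without N[0]) = 2
New gcd for candidate v: gcd(2, v). Preserves old gcd iff gcd(2, v) = 2.
  Option A: v=30, gcd(2,30)=2 -> preserves
  Option B: v=41, gcd(2,41)=1 -> changes
  Option C: v=78, gcd(2,78)=2 -> preserves
  Option D: v=4, gcd(2,4)=2 -> preserves
  Option E: v=25, gcd(2,25)=1 -> changes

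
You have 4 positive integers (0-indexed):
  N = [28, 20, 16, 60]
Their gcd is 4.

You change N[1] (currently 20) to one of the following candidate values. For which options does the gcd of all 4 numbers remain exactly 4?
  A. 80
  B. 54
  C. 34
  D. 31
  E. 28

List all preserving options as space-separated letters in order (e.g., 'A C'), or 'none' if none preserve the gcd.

Old gcd = 4; gcd of others (without N[1]) = 4
New gcd for candidate v: gcd(4, v). Preserves old gcd iff gcd(4, v) = 4.
  Option A: v=80, gcd(4,80)=4 -> preserves
  Option B: v=54, gcd(4,54)=2 -> changes
  Option C: v=34, gcd(4,34)=2 -> changes
  Option D: v=31, gcd(4,31)=1 -> changes
  Option E: v=28, gcd(4,28)=4 -> preserves

Answer: A E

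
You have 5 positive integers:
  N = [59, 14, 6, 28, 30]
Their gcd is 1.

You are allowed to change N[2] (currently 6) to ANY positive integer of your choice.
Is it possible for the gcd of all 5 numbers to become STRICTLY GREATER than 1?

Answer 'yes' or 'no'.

Answer: no

Derivation:
Current gcd = 1
gcd of all OTHER numbers (without N[2]=6): gcd([59, 14, 28, 30]) = 1
The new gcd after any change is gcd(1, new_value).
This can be at most 1.
Since 1 = old gcd 1, the gcd can only stay the same or decrease.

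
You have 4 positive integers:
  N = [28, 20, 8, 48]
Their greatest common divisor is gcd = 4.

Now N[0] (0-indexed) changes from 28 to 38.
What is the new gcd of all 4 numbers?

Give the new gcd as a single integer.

Answer: 2

Derivation:
Numbers: [28, 20, 8, 48], gcd = 4
Change: index 0, 28 -> 38
gcd of the OTHER numbers (without index 0): gcd([20, 8, 48]) = 4
New gcd = gcd(g_others, new_val) = gcd(4, 38) = 2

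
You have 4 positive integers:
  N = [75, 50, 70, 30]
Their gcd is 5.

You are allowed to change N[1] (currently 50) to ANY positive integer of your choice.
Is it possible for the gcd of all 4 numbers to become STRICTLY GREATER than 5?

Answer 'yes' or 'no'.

Current gcd = 5
gcd of all OTHER numbers (without N[1]=50): gcd([75, 70, 30]) = 5
The new gcd after any change is gcd(5, new_value).
This can be at most 5.
Since 5 = old gcd 5, the gcd can only stay the same or decrease.

Answer: no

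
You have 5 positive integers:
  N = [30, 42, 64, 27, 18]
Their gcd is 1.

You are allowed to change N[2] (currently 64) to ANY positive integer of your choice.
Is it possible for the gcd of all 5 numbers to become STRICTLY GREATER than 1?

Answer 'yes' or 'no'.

Answer: yes

Derivation:
Current gcd = 1
gcd of all OTHER numbers (without N[2]=64): gcd([30, 42, 27, 18]) = 3
The new gcd after any change is gcd(3, new_value).
This can be at most 3.
Since 3 > old gcd 1, the gcd CAN increase (e.g., set N[2] = 3).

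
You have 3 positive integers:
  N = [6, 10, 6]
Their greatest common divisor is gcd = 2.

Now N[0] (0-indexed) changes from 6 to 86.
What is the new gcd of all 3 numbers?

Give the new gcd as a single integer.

Numbers: [6, 10, 6], gcd = 2
Change: index 0, 6 -> 86
gcd of the OTHER numbers (without index 0): gcd([10, 6]) = 2
New gcd = gcd(g_others, new_val) = gcd(2, 86) = 2

Answer: 2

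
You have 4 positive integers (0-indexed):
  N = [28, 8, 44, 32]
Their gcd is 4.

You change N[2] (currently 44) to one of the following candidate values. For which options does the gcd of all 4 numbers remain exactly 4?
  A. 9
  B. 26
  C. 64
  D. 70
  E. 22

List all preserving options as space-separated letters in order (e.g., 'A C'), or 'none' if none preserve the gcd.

Old gcd = 4; gcd of others (without N[2]) = 4
New gcd for candidate v: gcd(4, v). Preserves old gcd iff gcd(4, v) = 4.
  Option A: v=9, gcd(4,9)=1 -> changes
  Option B: v=26, gcd(4,26)=2 -> changes
  Option C: v=64, gcd(4,64)=4 -> preserves
  Option D: v=70, gcd(4,70)=2 -> changes
  Option E: v=22, gcd(4,22)=2 -> changes

Answer: C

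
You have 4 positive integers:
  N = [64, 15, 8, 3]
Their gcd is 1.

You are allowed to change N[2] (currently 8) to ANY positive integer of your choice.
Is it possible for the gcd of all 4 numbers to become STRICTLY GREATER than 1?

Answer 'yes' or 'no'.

Answer: no

Derivation:
Current gcd = 1
gcd of all OTHER numbers (without N[2]=8): gcd([64, 15, 3]) = 1
The new gcd after any change is gcd(1, new_value).
This can be at most 1.
Since 1 = old gcd 1, the gcd can only stay the same or decrease.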